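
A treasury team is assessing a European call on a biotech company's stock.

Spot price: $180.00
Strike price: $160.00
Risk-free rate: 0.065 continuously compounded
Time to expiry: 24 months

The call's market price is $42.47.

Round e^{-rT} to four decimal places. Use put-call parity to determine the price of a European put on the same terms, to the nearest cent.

e^(−rT) = e^(−0.065·2) = 0.8781
Put-call parity: C − P = S − K·e^(−rT) = 180 − 160·0.8781 = 180 − 140.4960 = 39.5040
P = C − (C − P) = 42.47 − (39.5040) = 2.9660

$2.97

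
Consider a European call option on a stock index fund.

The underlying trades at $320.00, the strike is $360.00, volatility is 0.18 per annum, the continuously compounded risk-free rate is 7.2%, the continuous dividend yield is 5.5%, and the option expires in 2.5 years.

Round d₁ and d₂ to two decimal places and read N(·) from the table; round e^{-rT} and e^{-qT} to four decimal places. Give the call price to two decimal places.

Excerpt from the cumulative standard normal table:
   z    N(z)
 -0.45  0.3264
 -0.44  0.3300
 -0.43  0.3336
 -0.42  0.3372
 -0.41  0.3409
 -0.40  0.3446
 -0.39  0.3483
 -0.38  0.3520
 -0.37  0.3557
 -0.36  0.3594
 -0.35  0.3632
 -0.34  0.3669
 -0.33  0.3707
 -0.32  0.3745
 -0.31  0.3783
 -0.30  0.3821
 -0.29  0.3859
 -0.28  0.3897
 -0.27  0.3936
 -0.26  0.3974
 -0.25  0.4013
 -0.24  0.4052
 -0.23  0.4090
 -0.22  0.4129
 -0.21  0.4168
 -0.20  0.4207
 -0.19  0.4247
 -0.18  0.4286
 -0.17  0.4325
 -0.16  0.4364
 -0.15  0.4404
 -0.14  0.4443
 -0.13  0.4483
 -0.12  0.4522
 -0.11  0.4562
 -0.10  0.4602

σ√T = 0.18 × 1.5811 = 0.2846
d₁ = [ln(320/360) + (0.072 − 0.055 + ½·0.18²)·2.5] / (σ√T) = (-0.1178 + 0.0830) / 0.2846 = -0.1222 ≈ -0.12
d₂ = -0.1222 − 0.2846 = -0.4068 ≈ -0.41
exp(−qT) = exp(−0.055·2.5) = 0.8715;  exp(−rT) = exp(−0.072·2.5) = 0.8353
N(d₁) = N(-0.12) = 0.4522;  N(d₂) = N(-0.41) = 0.3409
C = 320·0.8715·0.4522 − 360·0.8353·0.3409 = 126.1095 − 102.5114 = 23.5982

$23.60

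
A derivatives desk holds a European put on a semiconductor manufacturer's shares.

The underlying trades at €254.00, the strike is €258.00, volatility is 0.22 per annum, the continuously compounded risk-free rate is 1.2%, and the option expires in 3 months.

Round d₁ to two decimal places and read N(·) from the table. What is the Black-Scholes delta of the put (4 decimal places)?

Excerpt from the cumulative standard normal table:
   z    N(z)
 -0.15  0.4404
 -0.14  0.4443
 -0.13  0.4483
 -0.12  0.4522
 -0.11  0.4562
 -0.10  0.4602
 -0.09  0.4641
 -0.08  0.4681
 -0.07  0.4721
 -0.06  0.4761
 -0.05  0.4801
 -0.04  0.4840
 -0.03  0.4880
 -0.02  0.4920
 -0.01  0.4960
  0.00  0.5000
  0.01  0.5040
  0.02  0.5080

-0.5239

σ√T = 0.22·√0.25 = 0.1100
d₁ = [ln(254/258) + (0.012 + ½·0.22²)·0.25] / (σ√T) = (-0.0156 + 0.0090) / 0.1100 = -0.0598 ⇒ -0.06
N(d₁) = N(-0.06) = 0.4761
Δ_put = N(d₁) − 1 = 0.4761 − 1 = -0.5239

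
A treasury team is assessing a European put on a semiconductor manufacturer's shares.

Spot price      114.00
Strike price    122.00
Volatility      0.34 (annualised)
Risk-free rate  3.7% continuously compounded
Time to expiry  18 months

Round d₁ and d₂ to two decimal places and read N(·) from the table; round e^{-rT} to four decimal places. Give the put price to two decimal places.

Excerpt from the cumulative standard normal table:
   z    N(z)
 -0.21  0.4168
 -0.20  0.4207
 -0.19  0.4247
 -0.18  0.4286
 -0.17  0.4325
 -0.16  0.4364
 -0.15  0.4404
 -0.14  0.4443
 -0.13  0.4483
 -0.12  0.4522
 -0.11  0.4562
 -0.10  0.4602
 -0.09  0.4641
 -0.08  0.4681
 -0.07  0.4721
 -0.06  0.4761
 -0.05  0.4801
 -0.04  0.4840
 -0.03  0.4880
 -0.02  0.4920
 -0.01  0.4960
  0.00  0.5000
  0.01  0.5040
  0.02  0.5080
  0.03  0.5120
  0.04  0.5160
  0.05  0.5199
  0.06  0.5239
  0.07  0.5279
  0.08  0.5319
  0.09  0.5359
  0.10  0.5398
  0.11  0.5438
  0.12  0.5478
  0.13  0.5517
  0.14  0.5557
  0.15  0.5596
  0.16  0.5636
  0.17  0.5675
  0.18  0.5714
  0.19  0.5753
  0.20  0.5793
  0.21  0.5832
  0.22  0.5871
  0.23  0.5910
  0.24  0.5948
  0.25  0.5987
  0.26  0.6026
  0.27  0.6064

σ√T = 0.34·√1.5 = 0.4164
d₁ = [ln(114/122) + (0.037 + ½·0.34²)·1.5] / (σ√T) = (-0.0678 + 0.1422) / 0.4164 = 0.1786 ⇒ 0.18
d₂ = 0.1786 − 0.4164 = -0.2378 ⇒ -0.24
e^(−rT) = e^(−0.037·1.5) = 0.9460
N(−d₂) = N(0.24) = 0.5948;  N(−d₁) = N(-0.18) = 0.4286
P = 122·0.9460·0.5948 − 114·0.4286 = 68.6471 − 48.8604 = 19.7867

19.79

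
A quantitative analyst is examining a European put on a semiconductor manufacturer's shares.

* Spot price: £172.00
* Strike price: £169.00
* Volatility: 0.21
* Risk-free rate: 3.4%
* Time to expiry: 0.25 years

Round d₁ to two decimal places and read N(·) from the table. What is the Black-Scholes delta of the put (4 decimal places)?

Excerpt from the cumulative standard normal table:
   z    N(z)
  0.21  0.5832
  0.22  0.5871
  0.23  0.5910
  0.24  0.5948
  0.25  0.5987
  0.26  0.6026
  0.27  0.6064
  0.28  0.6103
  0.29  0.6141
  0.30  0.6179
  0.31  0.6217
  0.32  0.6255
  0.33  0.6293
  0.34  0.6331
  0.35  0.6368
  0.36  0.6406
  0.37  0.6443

-0.3821

σ√T = 0.21 × 0.5000 = 0.1050
d₁ = [ln(172/169) + (0.034 + 0.21²/2)·0.25] / 0.1050 = [0.0176 + 0.0140] / 0.1050 = 0.3010 ⇒ 0.30
N(d₁) = N(0.30) = 0.6179
Δ_put = N(d₁) − 1 = 0.6179 − 1 = -0.3821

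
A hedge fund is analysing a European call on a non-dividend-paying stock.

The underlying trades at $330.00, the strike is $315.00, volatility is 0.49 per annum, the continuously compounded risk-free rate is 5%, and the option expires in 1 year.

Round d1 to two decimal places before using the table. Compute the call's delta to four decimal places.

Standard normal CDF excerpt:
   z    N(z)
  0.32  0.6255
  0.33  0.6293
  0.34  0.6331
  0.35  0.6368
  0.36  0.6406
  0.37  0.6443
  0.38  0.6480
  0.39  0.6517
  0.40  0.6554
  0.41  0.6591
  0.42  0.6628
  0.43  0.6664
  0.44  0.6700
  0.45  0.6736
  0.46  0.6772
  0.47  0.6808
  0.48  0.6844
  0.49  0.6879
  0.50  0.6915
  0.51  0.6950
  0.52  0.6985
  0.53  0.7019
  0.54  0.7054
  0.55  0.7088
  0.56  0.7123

σ√T = 0.49·√1 = 0.4900
d₁ = [ln(330/315) + (0.05 + ½·0.49²)·1] / (σ√T) = (0.0465 + 0.1700) / 0.4900 = 0.4420 → 0.44
N(d₁) = N(0.44) = 0.6700
Δ_call = N(d₁) = 0.6700

0.6700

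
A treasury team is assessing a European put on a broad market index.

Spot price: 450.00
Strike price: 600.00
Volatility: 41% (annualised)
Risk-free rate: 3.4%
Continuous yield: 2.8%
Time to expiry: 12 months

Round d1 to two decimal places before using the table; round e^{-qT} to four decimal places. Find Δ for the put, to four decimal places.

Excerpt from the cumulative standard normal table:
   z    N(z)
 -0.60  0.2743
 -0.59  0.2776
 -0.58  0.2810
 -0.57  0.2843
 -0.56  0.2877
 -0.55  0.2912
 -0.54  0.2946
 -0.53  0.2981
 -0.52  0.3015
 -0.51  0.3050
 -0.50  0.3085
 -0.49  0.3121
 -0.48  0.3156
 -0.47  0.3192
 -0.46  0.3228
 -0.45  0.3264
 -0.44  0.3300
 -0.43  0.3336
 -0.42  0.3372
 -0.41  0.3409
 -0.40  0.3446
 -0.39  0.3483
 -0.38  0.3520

σ√T = 0.41·√1 = 0.4100
ln(S/K) + (r − q + σ²/2)T = ln(450/600) + (0.034 − 0.028 + 0.41²/2)·1 = -0.2877 + 0.0900 = -0.1976
d₁ = -0.1976 / 0.4100 = -0.4820 ⇒ -0.48
N(d₁) = N(-0.48) = 0.3156
Δ_put = exp(−qT)·(N(d₁) − 1) = 0.9724·(0.3156 − 1) = -0.6655

-0.6655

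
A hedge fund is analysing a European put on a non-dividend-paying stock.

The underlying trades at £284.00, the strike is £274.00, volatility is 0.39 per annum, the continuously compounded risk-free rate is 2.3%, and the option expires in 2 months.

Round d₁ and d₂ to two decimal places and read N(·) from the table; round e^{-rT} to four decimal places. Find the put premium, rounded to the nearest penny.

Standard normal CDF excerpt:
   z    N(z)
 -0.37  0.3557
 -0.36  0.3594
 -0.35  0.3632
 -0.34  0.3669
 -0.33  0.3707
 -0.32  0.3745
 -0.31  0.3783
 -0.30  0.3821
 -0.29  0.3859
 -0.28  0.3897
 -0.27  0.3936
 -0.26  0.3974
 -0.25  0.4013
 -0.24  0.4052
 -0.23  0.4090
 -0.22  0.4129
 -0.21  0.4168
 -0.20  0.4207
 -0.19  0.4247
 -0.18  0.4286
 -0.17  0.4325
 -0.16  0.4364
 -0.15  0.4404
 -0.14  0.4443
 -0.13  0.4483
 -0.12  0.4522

£12.78

σ√T = 0.39·√0.1667 = 0.1592
d₁ = [ln(284/274) + (0.023 + 0.39²/2)·0.1667] / 0.1592 = [0.0358 + 0.0165] / 0.1592 = 0.3288 which rounds to 0.33
d₂ = d₁ − σ√T = 0.3288 − 0.1592 = 0.1696 which rounds to 0.17
exp(−rT) = exp(−0.023·0.1667) = 0.9962
P = 274·0.9962·N(-0.17) − 284·N(-0.33) = 274·0.9962·0.4325 − 284·0.3707 = 118.0547 − 105.2788 = 12.7759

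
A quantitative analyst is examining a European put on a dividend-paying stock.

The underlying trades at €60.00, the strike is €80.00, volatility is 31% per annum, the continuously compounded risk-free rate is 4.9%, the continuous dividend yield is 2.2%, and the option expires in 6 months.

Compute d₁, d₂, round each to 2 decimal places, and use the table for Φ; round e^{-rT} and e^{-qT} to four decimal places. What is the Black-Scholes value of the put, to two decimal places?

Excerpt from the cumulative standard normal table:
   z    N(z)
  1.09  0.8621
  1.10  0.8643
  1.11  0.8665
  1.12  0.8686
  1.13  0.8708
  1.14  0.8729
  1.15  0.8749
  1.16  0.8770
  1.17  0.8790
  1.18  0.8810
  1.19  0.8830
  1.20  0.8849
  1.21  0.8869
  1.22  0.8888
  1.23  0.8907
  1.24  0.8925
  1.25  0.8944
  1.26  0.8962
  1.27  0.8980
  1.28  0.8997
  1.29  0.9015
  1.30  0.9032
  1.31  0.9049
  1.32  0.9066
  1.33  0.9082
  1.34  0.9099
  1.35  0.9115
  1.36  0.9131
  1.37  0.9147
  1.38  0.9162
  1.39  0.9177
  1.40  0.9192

€19.48

T = 0.5;  σ√T = 0.2192
d₁ = [ln(60/80) + (0.049 − 0.022 + 0.31²/2)·0.5] / 0.2192 = [-0.2877 + 0.0375] / 0.2192 = -1.1412 ≈ -1.14
d₂ = d₁ − σ√T = -1.1412 − 0.2192 = -1.3604 ≈ -1.36
exp(−qT) = exp(−0.022·0.5) = 0.9891;  exp(−rT) = exp(−0.049·0.5) = 0.9758
N(−d₂) = N(1.36) = 0.9131;  N(−d₁) = N(1.14) = 0.8729
P = 80·0.9758·0.9131 − 60·0.9891·0.8729 = 71.2802 − 51.8031 = 19.4771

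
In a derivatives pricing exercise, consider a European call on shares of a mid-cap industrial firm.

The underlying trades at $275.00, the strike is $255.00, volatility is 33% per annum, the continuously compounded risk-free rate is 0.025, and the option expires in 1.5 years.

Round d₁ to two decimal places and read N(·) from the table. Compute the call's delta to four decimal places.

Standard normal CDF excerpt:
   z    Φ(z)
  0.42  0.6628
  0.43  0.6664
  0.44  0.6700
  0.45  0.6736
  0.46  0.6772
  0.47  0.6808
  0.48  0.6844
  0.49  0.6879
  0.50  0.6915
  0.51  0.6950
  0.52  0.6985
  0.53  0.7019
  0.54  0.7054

0.6844

T = 1.5;  σ√T = 0.4042
ln(S/K) + (r + σ²/2)T = ln(275/255) + (0.025 + 0.33²/2)·1.5 = 0.0755 + 0.1192 = 0.1947
d₁ = 0.1947 / 0.4042 = 0.4817 which rounds to 0.48
N(d₁) = N(0.48) = 0.6844
Δ_call = N(d₁) = 0.6844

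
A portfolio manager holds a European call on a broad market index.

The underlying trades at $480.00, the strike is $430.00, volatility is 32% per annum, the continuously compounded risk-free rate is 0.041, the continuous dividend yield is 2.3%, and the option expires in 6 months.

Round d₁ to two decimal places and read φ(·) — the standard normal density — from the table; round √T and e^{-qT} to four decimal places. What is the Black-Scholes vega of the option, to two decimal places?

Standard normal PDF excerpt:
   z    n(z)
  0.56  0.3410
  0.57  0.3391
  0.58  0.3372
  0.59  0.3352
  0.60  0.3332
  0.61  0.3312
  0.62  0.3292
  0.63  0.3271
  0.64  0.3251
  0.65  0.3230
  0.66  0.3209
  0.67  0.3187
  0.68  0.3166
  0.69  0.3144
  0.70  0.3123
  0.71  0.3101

σ√T = 0.32 × 0.7071 = 0.2263
ln(S/K) + (r − q + σ²/2)T = ln(480/430) + (0.041 − 0.023 + 0.32²/2)·0.5 = 0.1100 + 0.0346 = 0.1446
d₁ = 0.1446 / 0.2263 = 0.6391 → 0.64
√T = √0.5 = 0.7071
φ(d₁) = φ(0.64) = 0.3251
e^(−qT) = e^(−0.023·0.5) = 0.9886
vega = S·e^(−qT)·φ(d₁)·√T = 480·0.9886·0.3251·0.7071 = 109.0836

109.08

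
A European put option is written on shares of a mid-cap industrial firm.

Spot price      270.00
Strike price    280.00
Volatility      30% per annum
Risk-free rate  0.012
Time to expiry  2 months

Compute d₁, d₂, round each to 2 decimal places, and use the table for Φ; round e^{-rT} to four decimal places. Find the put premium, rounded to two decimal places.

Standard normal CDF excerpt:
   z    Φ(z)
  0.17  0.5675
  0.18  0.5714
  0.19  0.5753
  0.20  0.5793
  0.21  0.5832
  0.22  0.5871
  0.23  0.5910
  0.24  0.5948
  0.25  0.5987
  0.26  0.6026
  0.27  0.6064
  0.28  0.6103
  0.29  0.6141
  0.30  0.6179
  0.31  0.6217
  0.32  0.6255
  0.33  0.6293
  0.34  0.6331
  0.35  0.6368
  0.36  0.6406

σ√T = 0.3·√0.1667 = 0.1225
d₁ = [ln(270/280) + (0.012 + 0.3²/2)·0.1667] / 0.1225 = [-0.0364 + 0.0095] / 0.1225 = -0.2194 which rounds to -0.22
d₂ = d₁ − σ√T = -0.2194 − 0.1225 = -0.3418 which rounds to -0.34
exp(−rT) = exp(−0.012·0.1667) = 0.9980
N(−d₂) = N(0.34) = 0.6331;  N(−d₁) = N(0.22) = 0.5871
P = 280·0.9980·0.6331 − 270·0.5871 = 176.9135 − 158.5170 = 18.3965

18.40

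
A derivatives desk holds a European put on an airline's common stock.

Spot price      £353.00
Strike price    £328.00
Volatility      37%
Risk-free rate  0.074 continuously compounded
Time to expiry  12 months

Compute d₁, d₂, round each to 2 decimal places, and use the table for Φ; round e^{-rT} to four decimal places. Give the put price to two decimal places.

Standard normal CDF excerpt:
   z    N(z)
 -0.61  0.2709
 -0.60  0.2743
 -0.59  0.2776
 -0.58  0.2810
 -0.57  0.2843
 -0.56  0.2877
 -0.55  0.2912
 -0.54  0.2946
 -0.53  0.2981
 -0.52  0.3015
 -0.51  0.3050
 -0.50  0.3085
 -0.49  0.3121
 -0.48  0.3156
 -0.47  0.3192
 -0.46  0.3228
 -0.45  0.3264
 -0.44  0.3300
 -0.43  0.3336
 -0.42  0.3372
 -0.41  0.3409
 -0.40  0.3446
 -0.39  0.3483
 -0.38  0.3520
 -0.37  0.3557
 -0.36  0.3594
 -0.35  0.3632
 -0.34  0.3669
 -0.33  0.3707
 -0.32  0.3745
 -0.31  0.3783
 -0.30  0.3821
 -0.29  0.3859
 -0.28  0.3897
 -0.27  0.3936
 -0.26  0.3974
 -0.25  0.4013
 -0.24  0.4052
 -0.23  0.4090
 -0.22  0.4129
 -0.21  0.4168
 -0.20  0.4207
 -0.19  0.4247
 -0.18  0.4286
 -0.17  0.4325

£27.77

T = 1;  σ√T = 0.3700
ln(S/K) + (r + σ²/2)T = ln(353/328) + (0.074 + 0.37²/2)·1 = 0.0735 + 0.1424 = 0.2159
d₁ = 0.2159 / 0.3700 = 0.5835 ≈ 0.58
d₂ = d₁ − σ√T = 0.5835 − 0.3700 = 0.2135 ≈ 0.21
exp(−rT) = exp(−0.074·1) = 0.9287
N(−d₂) = N(-0.21) = 0.4168;  N(−d₁) = N(-0.58) = 0.2810
P = 328·0.9287·0.4168 − 353·0.2810 = 126.9629 − 99.1930 = 27.7699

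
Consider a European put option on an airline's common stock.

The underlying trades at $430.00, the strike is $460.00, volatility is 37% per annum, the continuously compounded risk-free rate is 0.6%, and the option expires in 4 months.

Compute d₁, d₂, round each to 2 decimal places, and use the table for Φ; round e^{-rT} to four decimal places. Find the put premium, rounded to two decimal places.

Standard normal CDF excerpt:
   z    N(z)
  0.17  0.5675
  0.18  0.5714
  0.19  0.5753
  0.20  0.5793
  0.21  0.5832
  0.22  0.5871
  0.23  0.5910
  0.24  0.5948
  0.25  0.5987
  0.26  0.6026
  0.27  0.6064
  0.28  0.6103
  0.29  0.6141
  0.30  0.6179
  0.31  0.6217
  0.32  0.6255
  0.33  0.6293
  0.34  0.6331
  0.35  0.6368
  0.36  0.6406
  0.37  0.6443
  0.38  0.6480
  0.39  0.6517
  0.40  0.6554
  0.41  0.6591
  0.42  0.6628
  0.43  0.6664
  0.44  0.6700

$53.48

σ√T = 0.37 × 0.5774 = 0.2136
d₁ = [ln(430/460) + (0.006 + ½·0.37²)·0.3333] / (σ√T) = (-0.0674 + 0.0248) / 0.2136 = -0.1995 ≈ -0.20
d₂ = -0.1995 − 0.2136 = -0.4132 ≈ -0.41
e^(−rT) = e^(−0.006·0.3333) = 0.9980
N(−d₂) = N(0.41) = 0.6591;  N(−d₁) = N(0.20) = 0.5793
P = 460·0.9980·0.6591 − 430·0.5793 = 302.5796 − 249.0990 = 53.4806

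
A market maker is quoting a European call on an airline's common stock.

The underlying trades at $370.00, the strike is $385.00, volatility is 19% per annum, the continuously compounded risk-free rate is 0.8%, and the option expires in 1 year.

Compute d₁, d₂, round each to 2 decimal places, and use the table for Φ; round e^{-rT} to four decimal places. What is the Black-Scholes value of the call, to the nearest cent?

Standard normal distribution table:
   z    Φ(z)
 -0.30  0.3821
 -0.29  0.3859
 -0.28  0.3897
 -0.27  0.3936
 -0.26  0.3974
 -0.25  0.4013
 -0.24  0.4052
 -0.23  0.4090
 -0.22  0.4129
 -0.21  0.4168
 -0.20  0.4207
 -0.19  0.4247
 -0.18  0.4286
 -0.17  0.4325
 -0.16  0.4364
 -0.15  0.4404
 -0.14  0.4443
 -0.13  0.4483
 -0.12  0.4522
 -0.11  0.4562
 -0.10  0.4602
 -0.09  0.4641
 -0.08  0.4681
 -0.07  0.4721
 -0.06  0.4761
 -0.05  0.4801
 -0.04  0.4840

$22.90

σ√T = 0.19·√1 = 0.1900
d₁ = [ln(370/385) + (0.008 + 0.19²/2)·1] / 0.1900 = [-0.0397 + 0.0261] / 0.1900 = -0.0721 ⇒ -0.07
d₂ = d₁ − σ√T = -0.0721 − 0.1900 = -0.2621 ⇒ -0.26
exp(−rT) = exp(−0.008·1) = 0.9920
N(d₁) = N(-0.07) = 0.4721;  N(d₂) = N(-0.26) = 0.3974
C = 370·0.4721 − 385·0.9920·0.3974 = 174.6770 − 151.7750 = 22.9020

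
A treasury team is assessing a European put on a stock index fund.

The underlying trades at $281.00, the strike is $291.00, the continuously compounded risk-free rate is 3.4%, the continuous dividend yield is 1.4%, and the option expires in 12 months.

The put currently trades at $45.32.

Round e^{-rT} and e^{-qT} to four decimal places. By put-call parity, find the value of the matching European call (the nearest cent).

$41.13

e^(−qT) = e^(−0.014·1) = 0.9861;  e^(−rT) = e^(−0.034·1) = 0.9666
Put-call parity: C − P = S·e^(−qT) − K·e^(−rT) = 281·0.9861 − 291·0.9666 = 277.0941 − 281.2806 = -4.1865
C = P + (C − P) = 45.32 + (-4.1865) = 41.1335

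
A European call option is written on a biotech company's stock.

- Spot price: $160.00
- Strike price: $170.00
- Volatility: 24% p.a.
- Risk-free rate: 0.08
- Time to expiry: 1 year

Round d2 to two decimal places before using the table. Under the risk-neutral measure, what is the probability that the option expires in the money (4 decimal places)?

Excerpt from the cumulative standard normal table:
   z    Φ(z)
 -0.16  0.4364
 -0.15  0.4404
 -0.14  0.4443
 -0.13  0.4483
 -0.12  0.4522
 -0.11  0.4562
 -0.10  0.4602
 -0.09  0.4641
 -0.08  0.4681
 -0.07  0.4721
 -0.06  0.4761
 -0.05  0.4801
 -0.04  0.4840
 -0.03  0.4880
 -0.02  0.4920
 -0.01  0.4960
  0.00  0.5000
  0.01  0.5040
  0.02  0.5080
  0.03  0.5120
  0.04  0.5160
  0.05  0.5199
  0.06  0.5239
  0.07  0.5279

0.4840

T = 1;  σ√T = 0.2400
ln(S/K) + (r + σ²/2)T = ln(160/170) + (0.08 + 0.24²/2)·1 = -0.0606 + 0.1088 = 0.0482
d₁ = 0.0482 / 0.2400 = 0.2007 → 0.20
d₂ = d₁ − σ√T = 0.2007 − 0.2400 = -0.0393 → -0.04
Pr(exercise) under Q = N(d₂) = 0.4840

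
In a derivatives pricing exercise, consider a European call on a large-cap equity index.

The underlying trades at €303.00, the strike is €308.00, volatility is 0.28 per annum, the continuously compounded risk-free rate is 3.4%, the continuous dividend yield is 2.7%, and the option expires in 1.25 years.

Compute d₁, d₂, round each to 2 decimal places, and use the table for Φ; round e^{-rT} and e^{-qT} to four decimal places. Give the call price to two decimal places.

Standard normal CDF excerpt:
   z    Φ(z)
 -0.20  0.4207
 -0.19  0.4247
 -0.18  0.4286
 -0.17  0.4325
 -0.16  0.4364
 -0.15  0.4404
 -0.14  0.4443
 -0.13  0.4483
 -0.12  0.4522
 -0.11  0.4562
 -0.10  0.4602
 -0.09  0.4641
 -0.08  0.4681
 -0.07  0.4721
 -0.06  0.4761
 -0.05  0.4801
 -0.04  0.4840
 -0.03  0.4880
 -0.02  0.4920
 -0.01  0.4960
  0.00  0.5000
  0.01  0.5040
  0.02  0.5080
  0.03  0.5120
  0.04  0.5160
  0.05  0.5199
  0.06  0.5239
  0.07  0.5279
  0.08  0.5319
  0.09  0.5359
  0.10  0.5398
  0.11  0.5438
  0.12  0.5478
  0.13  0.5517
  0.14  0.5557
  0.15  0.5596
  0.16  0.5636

T = 1.25;  σ√T = 0.3130
d₁ = [ln(303/308) + (0.034 − 0.027 + 0.28²/2)·1.25] / 0.3130 = [-0.0164 + 0.0578] / 0.3130 = 0.1322 ≈ 0.13
d₂ = d₁ − σ√T = 0.1322 − 0.3130 = -0.1809 ≈ -0.18
exp(−qT) = exp(−0.027·1.25) = 0.9668;  exp(−rT) = exp(−0.034·1.25) = 0.9584
N(d₁) = N(0.13) = 0.5517;  N(d₂) = N(-0.18) = 0.4286
C = 303·0.9668·0.5517 − 308·0.9584·0.4286 = 161.6152 − 126.5172 = 35.0980

€35.10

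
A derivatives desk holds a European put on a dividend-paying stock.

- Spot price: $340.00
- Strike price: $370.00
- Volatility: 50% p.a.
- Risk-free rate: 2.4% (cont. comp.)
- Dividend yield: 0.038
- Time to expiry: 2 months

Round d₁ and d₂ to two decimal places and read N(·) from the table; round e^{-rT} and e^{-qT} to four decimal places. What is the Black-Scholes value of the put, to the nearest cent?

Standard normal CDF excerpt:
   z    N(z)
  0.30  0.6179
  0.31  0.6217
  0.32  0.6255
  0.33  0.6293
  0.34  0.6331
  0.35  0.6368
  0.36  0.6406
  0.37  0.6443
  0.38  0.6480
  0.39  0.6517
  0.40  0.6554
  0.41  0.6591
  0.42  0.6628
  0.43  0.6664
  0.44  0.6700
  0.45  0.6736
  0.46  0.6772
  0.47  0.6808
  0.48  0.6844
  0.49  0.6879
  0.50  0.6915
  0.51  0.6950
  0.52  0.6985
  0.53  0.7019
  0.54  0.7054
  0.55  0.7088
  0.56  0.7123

$47.33

T = 0.1667;  σ√T = 0.2041
d₁ = [ln(340/370) + (0.024 − 0.038 + 0.5²/2)·0.1667] / 0.2041 = [-0.0846 + 0.0185] / 0.2041 = -0.3236 ≈ -0.32
d₂ = d₁ − σ√T = -0.3236 − 0.2041 = -0.5277 ≈ -0.53
e^(−qT) = e^(−0.038·0.1667) = 0.9937;  e^(−rT) = e^(−0.024·0.1667) = 0.9960
N(−d₂) = N(0.53) = 0.7019;  N(−d₁) = N(0.32) = 0.6255
P = 370·0.9960·0.7019 − 340·0.9937·0.6255 = 258.6642 − 211.3302 = 47.3340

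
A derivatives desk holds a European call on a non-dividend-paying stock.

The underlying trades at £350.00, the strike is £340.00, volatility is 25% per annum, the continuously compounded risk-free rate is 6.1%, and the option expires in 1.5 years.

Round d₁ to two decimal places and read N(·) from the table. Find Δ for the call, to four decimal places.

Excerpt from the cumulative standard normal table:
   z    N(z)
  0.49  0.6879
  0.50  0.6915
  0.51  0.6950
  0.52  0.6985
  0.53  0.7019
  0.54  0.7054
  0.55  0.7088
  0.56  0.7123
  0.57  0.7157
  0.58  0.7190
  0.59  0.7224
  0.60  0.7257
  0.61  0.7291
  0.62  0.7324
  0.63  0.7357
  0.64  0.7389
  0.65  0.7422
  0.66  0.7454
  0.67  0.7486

0.7088

σ√T = 0.25 × 1.2247 = 0.3062
d₁ = [ln(350/340) + (0.061 + 0.25²/2)·1.5] / 0.3062 = [0.0290 + 0.1384] / 0.3062 = 0.5466 → 0.55
N(d₁) = N(0.55) = 0.7088
Δ_call = N(d₁) = 0.7088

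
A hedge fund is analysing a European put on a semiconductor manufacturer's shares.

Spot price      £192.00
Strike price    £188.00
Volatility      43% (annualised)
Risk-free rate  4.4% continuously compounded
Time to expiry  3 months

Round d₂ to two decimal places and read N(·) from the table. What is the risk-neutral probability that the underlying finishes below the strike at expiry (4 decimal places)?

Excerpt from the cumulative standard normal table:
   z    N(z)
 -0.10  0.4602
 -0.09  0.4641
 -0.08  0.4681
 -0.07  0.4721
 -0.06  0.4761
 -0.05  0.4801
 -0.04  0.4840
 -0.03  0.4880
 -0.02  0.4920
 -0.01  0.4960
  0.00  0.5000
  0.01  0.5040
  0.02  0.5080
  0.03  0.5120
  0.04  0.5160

0.4840

σ√T = 0.43·√0.25 = 0.2150
d₁ = [ln(192/188) + (0.044 + ½·0.43²)·0.25] / (σ√T) = (0.0211 + 0.0341) / 0.2150 = 0.2566 ≈ 0.26
d₂ = 0.2566 − 0.2150 = 0.0416 ≈ 0.04
Pr(exercise) under Q = N(−d₂) = N(-0.04) = 0.4840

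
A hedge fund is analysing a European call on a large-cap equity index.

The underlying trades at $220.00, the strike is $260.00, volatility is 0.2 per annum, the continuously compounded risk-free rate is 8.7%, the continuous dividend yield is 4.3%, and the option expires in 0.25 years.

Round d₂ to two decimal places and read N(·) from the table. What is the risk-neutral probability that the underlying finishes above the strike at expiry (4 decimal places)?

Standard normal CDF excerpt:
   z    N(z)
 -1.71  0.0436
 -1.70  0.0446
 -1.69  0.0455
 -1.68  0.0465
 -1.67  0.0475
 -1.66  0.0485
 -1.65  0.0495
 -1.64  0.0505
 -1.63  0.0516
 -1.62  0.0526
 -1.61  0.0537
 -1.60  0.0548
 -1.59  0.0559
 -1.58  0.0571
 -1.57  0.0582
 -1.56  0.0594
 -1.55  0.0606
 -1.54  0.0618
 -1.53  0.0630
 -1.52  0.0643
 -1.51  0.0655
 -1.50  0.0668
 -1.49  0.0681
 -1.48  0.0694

σ√T = 0.2·√0.25 = 0.1000
d₁ = [ln(220/260) + (0.087 − 0.043 + 0.2²/2)·0.25] / 0.1000 = [-0.1671 + 0.0160] / 0.1000 = -1.5105 ≈ -1.51
d₂ = d₁ − σ√T = -1.5105 − 0.1000 = -1.6105 ≈ -1.61
Risk-neutral Pr[S_T > K] = N(d₂) = N(-1.61) = 0.0537

0.0537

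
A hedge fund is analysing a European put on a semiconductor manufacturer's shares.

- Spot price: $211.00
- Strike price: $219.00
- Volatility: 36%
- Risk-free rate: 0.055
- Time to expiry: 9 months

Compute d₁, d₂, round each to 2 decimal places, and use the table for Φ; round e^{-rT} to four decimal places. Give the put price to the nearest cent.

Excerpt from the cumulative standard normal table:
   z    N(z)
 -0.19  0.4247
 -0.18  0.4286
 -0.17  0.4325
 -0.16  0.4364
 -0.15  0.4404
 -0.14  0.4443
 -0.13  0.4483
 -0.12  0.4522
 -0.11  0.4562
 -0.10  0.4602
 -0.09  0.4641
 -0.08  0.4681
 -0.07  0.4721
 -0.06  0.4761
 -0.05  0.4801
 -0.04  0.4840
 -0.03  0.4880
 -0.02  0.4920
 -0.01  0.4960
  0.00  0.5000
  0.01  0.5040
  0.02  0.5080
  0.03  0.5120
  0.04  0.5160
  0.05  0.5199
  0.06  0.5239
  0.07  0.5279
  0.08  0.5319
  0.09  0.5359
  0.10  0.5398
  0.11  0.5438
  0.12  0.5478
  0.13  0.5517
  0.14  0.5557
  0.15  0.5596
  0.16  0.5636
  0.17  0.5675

$25.52

T = 0.75;  σ√T = 0.3118
d₁ = [ln(211/219) + (0.055 + 0.36²/2)·0.75] / 0.3118 = [-0.0372 + 0.0898] / 0.3118 = 0.1688 → 0.17
d₂ = d₁ − σ√T = 0.1688 − 0.3118 = -0.1429 → -0.14
e^(−rT) = e^(−0.055·0.75) = 0.9596
P = 219·0.9596·N(0.14) − 211·N(-0.17) = 219·0.9596·0.5557 − 211·0.4325 = 116.7817 − 91.2575 = 25.5242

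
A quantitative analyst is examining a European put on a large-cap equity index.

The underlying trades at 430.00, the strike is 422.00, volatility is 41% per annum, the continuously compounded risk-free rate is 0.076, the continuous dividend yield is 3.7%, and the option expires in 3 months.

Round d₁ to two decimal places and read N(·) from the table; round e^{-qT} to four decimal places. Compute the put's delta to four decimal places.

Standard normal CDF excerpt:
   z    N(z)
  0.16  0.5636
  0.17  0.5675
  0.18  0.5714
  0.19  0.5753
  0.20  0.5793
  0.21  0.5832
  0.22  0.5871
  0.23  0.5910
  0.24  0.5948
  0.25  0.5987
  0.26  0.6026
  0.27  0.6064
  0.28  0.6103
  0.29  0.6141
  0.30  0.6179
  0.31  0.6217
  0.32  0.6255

-0.4015

σ√T = 0.41·√0.25 = 0.2050
ln(S/K) + (r − q + σ²/2)T = ln(430/422) + (0.076 − 0.037 + 0.41²/2)·0.25 = 0.0188 + 0.0308 = 0.0495
d₁ = 0.0495 / 0.2050 = 0.2417 which rounds to 0.24
N(d₁) = N(0.24) = 0.5948
Δ_put = exp(−qT)·(N(d₁) − 1) = 0.9908·(0.5948 − 1) = -0.4015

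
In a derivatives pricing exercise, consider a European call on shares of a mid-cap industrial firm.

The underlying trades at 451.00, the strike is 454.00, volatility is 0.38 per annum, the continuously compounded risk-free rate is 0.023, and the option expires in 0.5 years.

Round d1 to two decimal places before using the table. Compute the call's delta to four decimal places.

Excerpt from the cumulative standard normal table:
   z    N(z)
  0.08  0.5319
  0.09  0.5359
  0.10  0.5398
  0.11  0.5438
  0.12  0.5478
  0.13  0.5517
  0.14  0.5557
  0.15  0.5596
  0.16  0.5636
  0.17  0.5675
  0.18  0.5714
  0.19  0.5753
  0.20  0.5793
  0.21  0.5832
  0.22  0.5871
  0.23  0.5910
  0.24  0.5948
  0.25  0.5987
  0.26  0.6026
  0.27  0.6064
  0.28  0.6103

0.5596

σ√T = 0.38·√0.5 = 0.2687
ln(S/K) + (r + σ²/2)T = ln(451/454) + (0.023 + 0.38²/2)·0.5 = -0.0066 + 0.0476 = 0.0410
d₁ = 0.0410 / 0.2687 = 0.1525 which rounds to 0.15
N(d₁) = N(0.15) = 0.5596
Δ_call = N(d₁) = 0.5596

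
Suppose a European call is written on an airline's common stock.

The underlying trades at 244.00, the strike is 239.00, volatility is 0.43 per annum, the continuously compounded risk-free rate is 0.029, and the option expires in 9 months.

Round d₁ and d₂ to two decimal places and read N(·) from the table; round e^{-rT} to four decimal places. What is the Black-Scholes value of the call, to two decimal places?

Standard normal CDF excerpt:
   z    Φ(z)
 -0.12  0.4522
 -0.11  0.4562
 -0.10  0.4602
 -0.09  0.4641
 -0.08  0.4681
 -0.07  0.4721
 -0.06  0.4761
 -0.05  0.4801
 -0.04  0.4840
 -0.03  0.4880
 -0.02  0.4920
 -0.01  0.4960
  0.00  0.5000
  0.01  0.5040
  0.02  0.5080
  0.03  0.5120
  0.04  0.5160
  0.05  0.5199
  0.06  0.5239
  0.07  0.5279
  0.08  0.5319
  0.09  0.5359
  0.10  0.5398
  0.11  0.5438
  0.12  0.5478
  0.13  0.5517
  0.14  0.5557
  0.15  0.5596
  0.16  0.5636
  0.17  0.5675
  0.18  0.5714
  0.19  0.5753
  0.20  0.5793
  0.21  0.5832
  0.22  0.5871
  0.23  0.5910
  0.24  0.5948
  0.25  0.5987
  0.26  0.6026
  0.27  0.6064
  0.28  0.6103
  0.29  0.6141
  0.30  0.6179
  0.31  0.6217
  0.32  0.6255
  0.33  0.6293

T = 0.75;  σ√T = 0.3724
d₁ = [ln(244/239) + (0.029 + ½·0.43²)·0.75] / (σ√T) = (0.0207 + 0.0911) / 0.3724 = 0.3002 which rounds to 0.30
d₂ = 0.3002 − 0.3724 = -0.0722 which rounds to -0.07
exp(−rT) = exp(−0.029·0.75) = 0.9785
N(d₁) = N(0.30) = 0.6179;  N(d₂) = N(-0.07) = 0.4721
C = 244·0.6179 − 239·0.9785·0.4721 = 150.7676 − 110.4060 = 40.3616

40.36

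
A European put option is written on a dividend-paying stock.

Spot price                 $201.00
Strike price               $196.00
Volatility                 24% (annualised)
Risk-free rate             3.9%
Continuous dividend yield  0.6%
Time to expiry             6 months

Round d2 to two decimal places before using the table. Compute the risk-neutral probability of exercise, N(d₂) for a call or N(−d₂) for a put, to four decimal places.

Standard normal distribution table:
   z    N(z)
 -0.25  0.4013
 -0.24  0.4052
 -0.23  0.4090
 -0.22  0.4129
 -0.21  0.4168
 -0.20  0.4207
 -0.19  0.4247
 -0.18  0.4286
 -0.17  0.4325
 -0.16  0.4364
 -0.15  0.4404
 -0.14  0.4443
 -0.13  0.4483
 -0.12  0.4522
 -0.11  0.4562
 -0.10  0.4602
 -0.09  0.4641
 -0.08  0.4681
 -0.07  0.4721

σ√T = 0.24·√0.5 = 0.1697
d₁ = [ln(201/196) + (0.039 − 0.006 + 0.24²/2)·0.5] / 0.1697 = [0.0252 + 0.0309] / 0.1697 = 0.3305 which rounds to 0.33
d₂ = d₁ − σ√T = 0.3305 − 0.1697 = 0.1608 which rounds to 0.16
Risk-neutral Pr[S_T < K] = N(−d₂) = N(-0.16) = 0.4364

0.4364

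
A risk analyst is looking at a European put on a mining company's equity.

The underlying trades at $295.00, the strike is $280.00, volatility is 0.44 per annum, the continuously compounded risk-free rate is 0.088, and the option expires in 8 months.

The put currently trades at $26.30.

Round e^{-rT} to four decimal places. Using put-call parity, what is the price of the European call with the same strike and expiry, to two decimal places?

$57.26

e^(−rT) = e^(−0.088·0.6667) = 0.9430
Put-call parity: C − P = S − K·e^(−rT) = 295 − 280·0.9430 = 295 − 264.0400 = 30.9600
C = P + (C − P) = 26.30 + (30.9600) = 57.2600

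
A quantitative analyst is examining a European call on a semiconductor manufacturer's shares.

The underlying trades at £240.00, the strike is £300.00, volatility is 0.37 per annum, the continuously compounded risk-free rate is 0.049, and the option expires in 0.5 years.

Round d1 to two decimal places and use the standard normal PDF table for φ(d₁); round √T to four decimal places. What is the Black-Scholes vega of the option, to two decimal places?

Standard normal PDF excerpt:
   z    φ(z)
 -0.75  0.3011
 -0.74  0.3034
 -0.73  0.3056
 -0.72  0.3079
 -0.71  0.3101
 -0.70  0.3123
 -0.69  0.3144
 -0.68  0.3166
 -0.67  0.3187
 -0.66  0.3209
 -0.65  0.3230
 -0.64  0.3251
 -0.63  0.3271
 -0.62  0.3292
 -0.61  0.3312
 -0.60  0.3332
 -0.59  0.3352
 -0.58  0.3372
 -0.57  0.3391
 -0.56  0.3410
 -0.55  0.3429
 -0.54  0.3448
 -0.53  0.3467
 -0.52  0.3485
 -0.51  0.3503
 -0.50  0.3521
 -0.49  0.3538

σ√T = 0.37 × 0.7071 = 0.2616
d₁ = [ln(240/300) + (0.049 + ½·0.37²)·0.5] / (σ√T) = (-0.2231 + 0.0587) / 0.2616 = -0.6284 ⇒ -0.63
√T = √0.5 = 0.7071
φ(d₁) = φ(-0.63) = 0.3271
vega = S·φ(d₁)·√T = 240·0.3271·0.7071 = 55.5102
(Call and put vega coincide under Black-Scholes.)

55.51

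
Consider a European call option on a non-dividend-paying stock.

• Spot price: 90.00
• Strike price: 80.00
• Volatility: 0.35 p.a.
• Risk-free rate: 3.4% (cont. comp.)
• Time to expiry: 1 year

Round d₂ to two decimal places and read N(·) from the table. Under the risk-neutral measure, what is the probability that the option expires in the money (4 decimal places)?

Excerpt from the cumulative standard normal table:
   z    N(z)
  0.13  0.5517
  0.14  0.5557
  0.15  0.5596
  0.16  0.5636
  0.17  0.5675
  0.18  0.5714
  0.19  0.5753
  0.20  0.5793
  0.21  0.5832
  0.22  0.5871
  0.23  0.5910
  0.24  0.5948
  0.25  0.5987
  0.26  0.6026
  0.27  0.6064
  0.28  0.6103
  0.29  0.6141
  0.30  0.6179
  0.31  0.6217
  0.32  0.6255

0.6026

σ√T = 0.35 × 1.0000 = 0.3500
d₁ = [ln(90/80) + (0.034 + 0.35²/2)·1] / 0.3500 = [0.1178 + 0.0953] / 0.3500 = 0.6087 → 0.61
d₂ = d₁ − σ√T = 0.6087 − 0.3500 = 0.2587 → 0.26
Pr(exercise) under Q = N(d₂) = 0.6026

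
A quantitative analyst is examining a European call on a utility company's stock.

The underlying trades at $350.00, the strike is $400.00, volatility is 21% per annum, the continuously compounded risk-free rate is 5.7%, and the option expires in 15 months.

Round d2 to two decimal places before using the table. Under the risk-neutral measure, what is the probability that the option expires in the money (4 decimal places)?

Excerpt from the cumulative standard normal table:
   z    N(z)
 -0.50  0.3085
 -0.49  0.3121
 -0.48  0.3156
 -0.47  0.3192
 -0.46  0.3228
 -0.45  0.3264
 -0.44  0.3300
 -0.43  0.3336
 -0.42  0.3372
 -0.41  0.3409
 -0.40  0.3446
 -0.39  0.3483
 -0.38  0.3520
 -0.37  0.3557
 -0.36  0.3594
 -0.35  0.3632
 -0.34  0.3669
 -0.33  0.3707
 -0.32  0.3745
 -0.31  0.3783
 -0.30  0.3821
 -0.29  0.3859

0.3520

σ√T = 0.21 × 1.1180 = 0.2348
d₁ = [ln(350/400) + (0.057 + ½·0.21²)·1.25] / (σ√T) = (-0.1335 + 0.0988) / 0.2348 = -0.1479 ≈ -0.15
d₂ = -0.1479 − 0.2348 = -0.3827 ≈ -0.38
Pr(exercise) under Q = N(d₂) = 0.3520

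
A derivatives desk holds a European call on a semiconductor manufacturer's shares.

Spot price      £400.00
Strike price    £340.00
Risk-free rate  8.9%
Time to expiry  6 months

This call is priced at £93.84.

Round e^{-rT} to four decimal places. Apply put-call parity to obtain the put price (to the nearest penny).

exp(−rT) = exp(−0.089·0.5) = 0.9565
Put-call parity: C − P = S − K·e^(−rT) = 400 − 340·0.9565 = 400 − 325.2100 = 74.7900
P = C − (C − P) = 93.84 − (74.7900) = 19.0500

£19.05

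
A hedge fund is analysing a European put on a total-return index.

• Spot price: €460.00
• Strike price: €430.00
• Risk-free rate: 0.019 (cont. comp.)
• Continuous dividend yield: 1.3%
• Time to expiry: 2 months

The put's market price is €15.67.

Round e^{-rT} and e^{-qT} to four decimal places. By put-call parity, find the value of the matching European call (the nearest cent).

exp(−qT) = exp(−0.013·0.1667) = 0.9978;  exp(−rT) = exp(−0.019·0.1667) = 0.9968
Put-call parity: C − P = S·e^(−qT) − K·e^(−rT) = 460·0.9978 − 430·0.9968 = 458.9880 − 428.6240 = 30.3640
C = P + (C − P) = 15.67 + (30.3640) = 46.0340

€46.03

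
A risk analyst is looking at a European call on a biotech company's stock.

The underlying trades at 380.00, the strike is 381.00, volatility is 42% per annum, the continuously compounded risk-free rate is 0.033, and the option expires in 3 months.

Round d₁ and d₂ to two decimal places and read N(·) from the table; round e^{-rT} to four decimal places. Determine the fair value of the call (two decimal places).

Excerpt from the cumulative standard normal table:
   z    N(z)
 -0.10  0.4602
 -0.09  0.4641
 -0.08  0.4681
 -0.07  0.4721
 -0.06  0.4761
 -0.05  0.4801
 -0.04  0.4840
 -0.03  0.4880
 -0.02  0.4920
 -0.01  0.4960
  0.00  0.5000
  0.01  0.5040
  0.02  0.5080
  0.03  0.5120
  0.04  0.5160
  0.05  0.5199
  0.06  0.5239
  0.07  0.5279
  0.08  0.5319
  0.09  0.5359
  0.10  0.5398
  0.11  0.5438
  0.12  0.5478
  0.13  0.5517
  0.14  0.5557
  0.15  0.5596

32.76

σ√T = 0.42·√0.25 = 0.2100
d₁ = [ln(380/381) + (0.033 + 0.42²/2)·0.25] / 0.2100 = [-0.0026 + 0.0303] / 0.2100 = 0.1318 ≈ 0.13
d₂ = d₁ − σ√T = 0.1318 − 0.2100 = -0.0782 ≈ -0.08
exp(−rT) = exp(−0.033·0.25) = 0.9918
N(d₁) = N(0.13) = 0.5517;  N(d₂) = N(-0.08) = 0.4681
C = 380·0.5517 − 381·0.9918·0.4681 = 209.6460 − 176.8837 = 32.7623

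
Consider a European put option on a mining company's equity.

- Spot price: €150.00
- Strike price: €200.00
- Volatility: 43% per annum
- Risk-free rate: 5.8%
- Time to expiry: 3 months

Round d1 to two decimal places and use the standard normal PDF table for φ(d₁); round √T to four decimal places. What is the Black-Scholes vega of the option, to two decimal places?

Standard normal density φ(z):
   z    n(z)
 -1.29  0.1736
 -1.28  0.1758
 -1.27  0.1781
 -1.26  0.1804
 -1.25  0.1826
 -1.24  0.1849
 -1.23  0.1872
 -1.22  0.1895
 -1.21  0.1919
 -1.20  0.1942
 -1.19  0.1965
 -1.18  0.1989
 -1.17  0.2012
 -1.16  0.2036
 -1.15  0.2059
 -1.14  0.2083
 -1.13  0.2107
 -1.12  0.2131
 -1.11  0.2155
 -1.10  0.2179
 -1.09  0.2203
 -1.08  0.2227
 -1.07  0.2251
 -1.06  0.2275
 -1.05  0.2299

15.27

T = 0.25;  σ√T = 0.2150
ln(S/K) + (r + σ²/2)T = ln(150/200) + (0.058 + 0.43²/2)·0.25 = -0.2877 + 0.0376 = -0.2501
d₁ = -0.2501 / 0.2150 = -1.1631 ≈ -1.16
√T = √0.25 = 0.5000
φ(d₁) = φ(-1.16) = 0.2036
vega = S·φ(d₁)·√T = 150·0.2036·0.5000 = 15.2700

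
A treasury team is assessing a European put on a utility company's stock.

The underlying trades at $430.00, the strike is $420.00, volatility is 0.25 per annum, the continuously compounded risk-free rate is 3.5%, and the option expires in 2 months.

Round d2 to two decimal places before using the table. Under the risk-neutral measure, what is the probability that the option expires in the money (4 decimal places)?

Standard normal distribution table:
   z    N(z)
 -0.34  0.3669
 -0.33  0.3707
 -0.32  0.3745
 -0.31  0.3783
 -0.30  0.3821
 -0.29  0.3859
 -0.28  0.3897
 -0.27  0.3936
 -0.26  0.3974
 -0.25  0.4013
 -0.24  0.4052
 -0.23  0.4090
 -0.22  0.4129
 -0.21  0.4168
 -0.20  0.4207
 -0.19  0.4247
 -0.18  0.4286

0.4052

σ√T = 0.25 × 0.4082 = 0.1021
d₁ = [ln(430/420) + (0.035 + ½·0.25²)·0.1667] / (σ√T) = (0.0235 + 0.0110) / 0.1021 = 0.3387 ≈ 0.34
d₂ = 0.3387 − 0.1021 = 0.2367 ≈ 0.24
Risk-neutral Pr[S_T < K] = N(−d₂) = N(-0.24) = 0.4052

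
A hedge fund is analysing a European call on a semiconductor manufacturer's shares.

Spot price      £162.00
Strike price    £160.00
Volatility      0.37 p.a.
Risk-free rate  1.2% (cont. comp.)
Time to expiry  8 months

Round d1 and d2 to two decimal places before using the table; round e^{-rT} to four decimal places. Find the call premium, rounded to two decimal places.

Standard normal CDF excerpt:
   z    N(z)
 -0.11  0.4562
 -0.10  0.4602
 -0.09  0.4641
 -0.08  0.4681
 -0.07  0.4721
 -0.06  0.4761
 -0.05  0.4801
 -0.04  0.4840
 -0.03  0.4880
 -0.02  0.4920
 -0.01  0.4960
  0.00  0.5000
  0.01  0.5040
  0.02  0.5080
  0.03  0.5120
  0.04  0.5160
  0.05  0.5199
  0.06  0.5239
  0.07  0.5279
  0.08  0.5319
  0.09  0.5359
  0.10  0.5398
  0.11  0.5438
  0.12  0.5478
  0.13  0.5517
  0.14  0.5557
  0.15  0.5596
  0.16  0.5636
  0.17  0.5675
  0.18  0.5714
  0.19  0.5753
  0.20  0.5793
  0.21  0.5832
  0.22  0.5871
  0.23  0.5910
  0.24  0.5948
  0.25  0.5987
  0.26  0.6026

σ√T = 0.37 × 0.8165 = 0.3021
ln(S/K) + (r + σ²/2)T = ln(162/160) + (0.012 + 0.37²/2)·0.6667 = 0.0124 + 0.0536 = 0.0661
d₁ = 0.0661 / 0.3021 = 0.2187 → 0.22
d₂ = d₁ − σ√T = 0.2187 − 0.3021 = -0.0835 → -0.08
exp(−rT) = exp(−0.012·0.6667) = 0.9920
C = 162·N(0.22) − 160·0.9920·N(-0.08) = 162·0.5871 − 160·0.9920·0.4681 = 95.1102 − 74.2968 = 20.8134

£20.81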